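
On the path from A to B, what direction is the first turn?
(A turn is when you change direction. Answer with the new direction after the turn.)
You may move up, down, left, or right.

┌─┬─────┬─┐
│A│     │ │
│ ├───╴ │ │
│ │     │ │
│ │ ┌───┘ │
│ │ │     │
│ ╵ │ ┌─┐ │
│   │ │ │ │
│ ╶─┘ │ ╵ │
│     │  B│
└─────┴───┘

Directions: down, down, down, down, right, right, up, up, right, right, down, down
First turn direction: right

Solution:

┌─┬─────┬─┐
│A│     │ │
│ ├───╴ │ │
│↓│     │ │
│ │ ┌───┘ │
│↓│ │↱ → ↓│
│ ╵ │ ┌─┐ │
│↓  │↑│ │↓│
│ ╶─┘ │ ╵ │
│↳ → ↑│  B│
└─────┴───┘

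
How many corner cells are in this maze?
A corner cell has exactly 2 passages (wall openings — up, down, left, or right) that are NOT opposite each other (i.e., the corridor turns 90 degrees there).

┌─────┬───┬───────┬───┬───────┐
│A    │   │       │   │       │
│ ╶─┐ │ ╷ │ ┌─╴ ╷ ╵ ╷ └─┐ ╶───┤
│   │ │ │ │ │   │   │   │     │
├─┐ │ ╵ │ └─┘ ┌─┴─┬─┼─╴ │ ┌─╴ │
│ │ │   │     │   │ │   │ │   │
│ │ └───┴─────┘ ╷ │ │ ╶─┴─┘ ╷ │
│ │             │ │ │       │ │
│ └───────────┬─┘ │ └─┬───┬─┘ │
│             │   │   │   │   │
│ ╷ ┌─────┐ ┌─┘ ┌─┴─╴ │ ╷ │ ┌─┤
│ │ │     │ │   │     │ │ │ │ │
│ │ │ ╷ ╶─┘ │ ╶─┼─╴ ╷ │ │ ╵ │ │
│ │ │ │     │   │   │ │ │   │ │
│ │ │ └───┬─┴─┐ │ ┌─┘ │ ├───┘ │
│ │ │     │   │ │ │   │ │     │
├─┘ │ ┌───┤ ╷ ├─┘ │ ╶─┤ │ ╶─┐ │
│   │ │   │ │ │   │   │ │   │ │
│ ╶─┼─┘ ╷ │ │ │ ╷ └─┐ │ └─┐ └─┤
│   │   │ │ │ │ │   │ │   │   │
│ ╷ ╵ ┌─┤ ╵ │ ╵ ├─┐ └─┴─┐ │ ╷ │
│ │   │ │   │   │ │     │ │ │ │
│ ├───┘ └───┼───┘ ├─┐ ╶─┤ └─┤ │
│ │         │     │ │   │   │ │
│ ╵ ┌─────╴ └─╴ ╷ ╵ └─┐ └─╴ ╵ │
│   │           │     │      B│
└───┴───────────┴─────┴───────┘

Counting corner cells (2 non-opposite passages):
Total corners: 90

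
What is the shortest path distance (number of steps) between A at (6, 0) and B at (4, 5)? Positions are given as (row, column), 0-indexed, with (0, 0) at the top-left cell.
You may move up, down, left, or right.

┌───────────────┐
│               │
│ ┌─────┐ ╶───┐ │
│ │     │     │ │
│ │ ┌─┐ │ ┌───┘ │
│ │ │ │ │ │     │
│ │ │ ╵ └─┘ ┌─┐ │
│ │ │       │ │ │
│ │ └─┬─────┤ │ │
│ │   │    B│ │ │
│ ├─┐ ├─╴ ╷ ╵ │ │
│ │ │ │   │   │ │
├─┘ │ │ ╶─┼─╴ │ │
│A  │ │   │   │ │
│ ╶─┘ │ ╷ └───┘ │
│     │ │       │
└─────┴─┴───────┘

Finding path from (6, 0) to (4, 5):
Path: (6,0) → (7,0) → (7,1) → (7,2) → (6,2) → (5,2) → (4,2) → (4,1) → (3,1) → (2,1) → (1,1) → (1,2) → (1,3) → (2,3) → (3,3) → (3,4) → (3,5) → (2,5) → (2,6) → (2,7) → (3,7) → (4,7) → (5,7) → (6,7) → (7,7) → (7,6) → (7,5) → (7,4) → (6,4) → (6,3) → (5,3) → (5,4) → (4,4) → (4,5)
Distance: 33 steps

Solution:

┌───────────────┐
│               │
│ ┌─────┐ ╶───┐ │
│ │↱ → ↓│     │ │
│ │ ┌─┐ │ ┌───┘ │
│ │↑│ │↓│ │↱ → ↓│
│ │ │ ╵ └─┘ ┌─┐ │
│ │↑│  ↳ → ↑│ │↓│
│ │ └─┬─────┤ │ │
│ │↑ ↰│  ↱ B│ │↓│
│ ├─┐ ├─╴ ╷ ╵ │ │
│ │ │↑│↱ ↑│   │↓│
├─┘ │ │ ╶─┼─╴ │ │
│A  │↑│↑ ↰│   │↓│
│ ╶─┘ │ ╷ └───┘ │
│↳ → ↑│ │↑ ← ← ↲│
└─────┴─┴───────┘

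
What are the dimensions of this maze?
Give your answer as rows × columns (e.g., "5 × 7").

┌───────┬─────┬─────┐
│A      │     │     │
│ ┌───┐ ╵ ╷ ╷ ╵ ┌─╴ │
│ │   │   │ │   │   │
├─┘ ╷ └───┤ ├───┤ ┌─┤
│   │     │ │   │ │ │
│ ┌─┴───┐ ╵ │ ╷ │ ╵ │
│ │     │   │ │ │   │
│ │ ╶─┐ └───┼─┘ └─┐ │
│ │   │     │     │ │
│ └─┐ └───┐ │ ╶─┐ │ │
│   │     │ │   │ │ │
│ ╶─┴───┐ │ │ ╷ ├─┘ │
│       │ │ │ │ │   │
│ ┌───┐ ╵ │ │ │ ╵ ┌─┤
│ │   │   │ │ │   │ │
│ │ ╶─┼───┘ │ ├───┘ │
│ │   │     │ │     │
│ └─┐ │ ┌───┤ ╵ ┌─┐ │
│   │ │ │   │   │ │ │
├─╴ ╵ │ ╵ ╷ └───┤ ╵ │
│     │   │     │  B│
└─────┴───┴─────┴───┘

Counting the maze dimensions:
Rows (vertical): 11
Columns (horizontal): 10
Dimensions: 11 × 10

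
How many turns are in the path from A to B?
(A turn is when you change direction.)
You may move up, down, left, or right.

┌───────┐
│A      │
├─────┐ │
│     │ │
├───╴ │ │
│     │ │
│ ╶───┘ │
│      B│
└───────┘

Directions: right, right, right, down, down, down
Number of turns: 1

Solution:

┌───────┐
│A → → ↓│
├─────┐ │
│     │↓│
├───╴ │ │
│     │↓│
│ ╶───┘ │
│      B│
└───────┘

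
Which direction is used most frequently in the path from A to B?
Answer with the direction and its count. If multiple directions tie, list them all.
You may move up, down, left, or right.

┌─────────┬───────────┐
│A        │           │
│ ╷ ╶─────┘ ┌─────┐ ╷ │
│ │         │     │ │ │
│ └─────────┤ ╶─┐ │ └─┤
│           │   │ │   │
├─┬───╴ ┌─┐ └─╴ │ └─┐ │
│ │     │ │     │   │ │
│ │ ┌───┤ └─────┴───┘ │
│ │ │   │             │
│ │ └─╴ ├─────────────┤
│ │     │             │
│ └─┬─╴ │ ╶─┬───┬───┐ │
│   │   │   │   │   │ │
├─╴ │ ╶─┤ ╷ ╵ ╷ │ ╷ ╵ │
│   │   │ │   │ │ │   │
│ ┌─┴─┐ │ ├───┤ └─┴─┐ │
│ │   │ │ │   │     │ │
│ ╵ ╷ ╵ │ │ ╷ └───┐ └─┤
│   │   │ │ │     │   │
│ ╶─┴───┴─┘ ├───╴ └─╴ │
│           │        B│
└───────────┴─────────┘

Directions: down, down, right, right, right, down, left, left, down, down, right, right, down, left, down, right, down, down, left, up, left, down, left, down, right, right, right, right, right, up, up, right, down, right, right, down, right, right
Counts: {'down': 13, 'right': 16, 'left': 6, 'up': 3}
Most common: right (16 times)

Solution:

┌─────────┬───────────┐
│A        │           │
│ ╷ ╶─────┘ ┌─────┐ ╷ │
│↓│         │     │ │ │
│ └─────────┤ ╶─┐ │ └─┤
│↳ → → ↓    │   │ │   │
├─┬───╴ ┌─┐ └─╴ │ └─┐ │
│ │↓ ← ↲│ │     │   │ │
│ │ ┌───┤ └─────┴───┘ │
│ │↓│   │             │
│ │ └─╴ ├─────────────┤
│ │↳ → ↓│             │
│ └─┬─╴ │ ╶─┬───┬───┐ │
│   │↓ ↲│   │   │   │ │
├─╴ │ ╶─┤ ╷ ╵ ╷ │ ╷ ╵ │
│   │↳ ↓│ │   │ │ │   │
│ ┌─┴─┐ │ ├───┤ └─┴─┐ │
│ │↓ ↰│↓│ │↱ ↓│     │ │
│ ╵ ╷ ╵ │ │ ╷ └───┐ └─┤
│↓ ↲│↑ ↲│ │↑│↳ → ↓│   │
│ ╶─┴───┴─┘ ├───╴ └─╴ │
│↳ → → → → ↑│    ↳ → B│
└───────────┴─────────┘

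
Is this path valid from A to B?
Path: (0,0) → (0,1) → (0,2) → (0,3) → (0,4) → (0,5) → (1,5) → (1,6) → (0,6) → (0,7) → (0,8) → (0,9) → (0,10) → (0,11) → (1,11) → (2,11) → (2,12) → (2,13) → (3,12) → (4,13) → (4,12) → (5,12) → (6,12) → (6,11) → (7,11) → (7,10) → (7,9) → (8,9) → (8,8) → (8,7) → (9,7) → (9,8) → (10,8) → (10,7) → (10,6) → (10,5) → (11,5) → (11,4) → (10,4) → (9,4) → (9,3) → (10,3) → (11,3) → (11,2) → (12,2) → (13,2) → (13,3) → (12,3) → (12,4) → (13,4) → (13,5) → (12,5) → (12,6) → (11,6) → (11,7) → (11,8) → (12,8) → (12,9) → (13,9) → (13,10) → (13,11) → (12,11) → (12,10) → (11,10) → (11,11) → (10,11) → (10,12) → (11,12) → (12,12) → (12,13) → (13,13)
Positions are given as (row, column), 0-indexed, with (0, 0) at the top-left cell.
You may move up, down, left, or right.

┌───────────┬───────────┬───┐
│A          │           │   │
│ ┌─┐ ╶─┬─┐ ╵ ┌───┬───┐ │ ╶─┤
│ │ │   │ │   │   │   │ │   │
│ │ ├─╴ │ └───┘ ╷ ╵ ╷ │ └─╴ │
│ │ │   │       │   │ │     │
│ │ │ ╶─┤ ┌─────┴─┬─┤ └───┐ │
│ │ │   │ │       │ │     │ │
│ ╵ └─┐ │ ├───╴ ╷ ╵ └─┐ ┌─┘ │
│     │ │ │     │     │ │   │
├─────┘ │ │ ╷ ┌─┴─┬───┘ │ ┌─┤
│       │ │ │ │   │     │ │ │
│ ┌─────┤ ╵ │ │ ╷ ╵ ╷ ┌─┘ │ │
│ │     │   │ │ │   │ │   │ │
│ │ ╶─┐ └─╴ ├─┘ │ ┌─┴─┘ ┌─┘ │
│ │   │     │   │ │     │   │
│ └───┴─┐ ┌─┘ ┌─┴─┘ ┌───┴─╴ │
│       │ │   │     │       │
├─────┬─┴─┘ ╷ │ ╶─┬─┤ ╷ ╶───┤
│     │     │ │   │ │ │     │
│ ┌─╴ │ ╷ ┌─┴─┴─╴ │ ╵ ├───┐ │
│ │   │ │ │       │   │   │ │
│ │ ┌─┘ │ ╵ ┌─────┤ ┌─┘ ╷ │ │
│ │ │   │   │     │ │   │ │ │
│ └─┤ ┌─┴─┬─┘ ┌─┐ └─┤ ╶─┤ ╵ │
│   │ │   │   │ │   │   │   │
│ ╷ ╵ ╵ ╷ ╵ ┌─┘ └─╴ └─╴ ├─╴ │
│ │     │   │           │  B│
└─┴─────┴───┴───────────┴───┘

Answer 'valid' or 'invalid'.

Checking path validity:
Result: Invalid move at step 18: cannot move from (2, 13) to (3, 12).

invalid

Correct solution:

┌───────────┬───────────┬───┐
│A → → → → ↓│↱ → → → → ↓│   │
│ ┌─┐ ╶─┬─┐ ╵ ┌───┬───┐ │ ╶─┤
│ │ │   │ │↳ ↑│   │   │↓│   │
│ │ ├─╴ │ └───┘ ╷ ╵ ╷ │ └─╴ │
│ │ │   │       │   │ │↳ → ↓│
│ │ │ ╶─┤ ┌─────┴─┬─┤ └───┐ │
│ │ │   │ │       │ │     │↓│
│ ╵ └─┐ │ ├───╴ ╷ ╵ └─┐ ┌─┘ │
│     │ │ │     │     │ │↓ ↲│
├─────┘ │ │ ╷ ┌─┴─┬───┘ │ ┌─┤
│       │ │ │ │   │     │↓│ │
│ ┌─────┤ ╵ │ │ ╷ ╵ ╷ ┌─┘ │ │
│ │     │   │ │ │   │ │↓ ↲│ │
│ │ ╶─┐ └─╴ ├─┘ │ ┌─┴─┘ ┌─┘ │
│ │   │     │   │ │↓ ← ↲│   │
│ └───┴─┐ ┌─┘ ┌─┴─┘ ┌───┴─╴ │
│       │ │   │↓ ← ↲│       │
├─────┬─┴─┘ ╷ │ ╶─┬─┤ ╷ ╶───┤
│     │↓ ↰  │ │↳ ↓│ │ │     │
│ ┌─╴ │ ╷ ┌─┴─┴─╴ │ ╵ ├───┐ │
│ │   │↓│↑│↓ ← ← ↲│   │↱ ↓│ │
│ │ ┌─┘ │ ╵ ┌─────┤ ┌─┘ ╷ │ │
│ │ │↓ ↲│↑ ↲│↱ → ↓│ │↱ ↑│↓│ │
│ └─┤ ┌─┴─┬─┘ ┌─┐ └─┤ ╶─┤ ╵ │
│   │↓│↱ ↓│↱ ↑│ │↳ ↓│↑ ↰│↳ ↓│
│ ╷ ╵ ╵ ╷ ╵ ┌─┘ └─╴ └─╴ ├─╴ │
│ │  ↳ ↑│↳ ↑│      ↳ → ↑│  B│
└─┴─────┴───┴───────────┴───┘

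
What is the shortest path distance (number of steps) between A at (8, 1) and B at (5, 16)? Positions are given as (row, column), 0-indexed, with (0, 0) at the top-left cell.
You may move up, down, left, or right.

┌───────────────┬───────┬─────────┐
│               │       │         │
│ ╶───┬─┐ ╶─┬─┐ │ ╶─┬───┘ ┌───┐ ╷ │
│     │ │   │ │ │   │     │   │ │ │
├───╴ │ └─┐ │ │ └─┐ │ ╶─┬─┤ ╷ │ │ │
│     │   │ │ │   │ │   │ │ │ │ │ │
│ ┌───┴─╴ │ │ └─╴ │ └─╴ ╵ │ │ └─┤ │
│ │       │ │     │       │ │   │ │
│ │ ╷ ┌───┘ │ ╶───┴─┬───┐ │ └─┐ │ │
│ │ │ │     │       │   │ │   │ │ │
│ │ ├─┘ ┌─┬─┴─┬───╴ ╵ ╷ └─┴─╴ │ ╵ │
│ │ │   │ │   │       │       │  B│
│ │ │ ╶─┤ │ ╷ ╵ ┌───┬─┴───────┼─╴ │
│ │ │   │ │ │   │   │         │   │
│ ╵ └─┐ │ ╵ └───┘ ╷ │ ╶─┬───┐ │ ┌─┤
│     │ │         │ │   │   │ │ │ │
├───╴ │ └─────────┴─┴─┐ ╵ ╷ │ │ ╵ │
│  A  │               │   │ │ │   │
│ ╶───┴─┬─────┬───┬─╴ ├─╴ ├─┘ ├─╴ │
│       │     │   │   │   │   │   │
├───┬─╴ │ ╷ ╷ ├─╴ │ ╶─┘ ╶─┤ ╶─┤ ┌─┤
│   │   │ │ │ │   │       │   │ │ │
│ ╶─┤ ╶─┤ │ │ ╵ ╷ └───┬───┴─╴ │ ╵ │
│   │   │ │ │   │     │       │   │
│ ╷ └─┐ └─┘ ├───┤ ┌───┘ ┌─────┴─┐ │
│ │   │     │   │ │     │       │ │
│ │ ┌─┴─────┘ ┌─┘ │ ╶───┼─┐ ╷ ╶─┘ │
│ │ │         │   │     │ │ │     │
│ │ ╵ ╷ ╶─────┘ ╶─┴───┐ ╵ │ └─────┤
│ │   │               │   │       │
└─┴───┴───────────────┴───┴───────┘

Finding path from (8, 1) to (5, 16):
Path: (8,1) → (8,2) → (7,2) → (7,1) → (7,0) → (6,0) → (5,0) → (4,0) → (3,0) → (2,0) → (2,1) → (2,2) → (1,2) → (1,1) → (1,0) → (0,0) → (0,1) → (0,2) → (0,3) → (0,4) → (0,5) → (0,6) → (0,7) → (1,7) → (2,7) → (2,8) → (3,8) → (3,7) → (3,6) → (4,6) → (4,7) → (4,8) → (4,9) → (5,9) → (5,10) → (4,10) → (4,11) → (5,11) → (5,12) → (5,13) → (5,14) → (4,14) → (4,13) → (3,13) → (2,13) → (1,13) → (1,14) → (2,14) → (3,14) → (3,15) → (4,15) → (5,15) → (5,16)
Distance: 52 steps

Solution:

┌───────────────┬───────┬─────────┐
│↱ → → → → → → ↓│       │         │
│ ╶───┬─┐ ╶─┬─┐ │ ╶─┬───┘ ┌───┐ ╷ │
│↑ ← ↰│ │   │ │↓│   │     │↱ ↓│ │ │
├───╴ │ └─┐ │ │ └─┐ │ ╶─┬─┤ ╷ │ │ │
│↱ → ↑│   │ │ │↳ ↓│ │   │ │↑│↓│ │ │
│ ┌───┴─╴ │ │ └─╴ │ └─╴ ╵ │ │ └─┤ │
│↑│       │ │↓ ← ↲│       │↑│↳ ↓│ │
│ │ ╷ ┌───┘ │ ╶───┴─┬───┐ │ └─┐ │ │
│↑│ │ │     │↳ → → ↓│↱ ↓│ │↑ ↰│↓│ │
│ │ ├─┘ ┌─┬─┴─┬───╴ ╵ ╷ └─┴─╴ │ ╵ │
│↑│ │   │ │   │    ↳ ↑│↳ → → ↑│↳ B│
│ │ │ ╶─┤ │ ╷ ╵ ┌───┬─┴───────┼─╴ │
│↑│ │   │ │ │   │   │         │   │
│ ╵ └─┐ │ ╵ └───┘ ╷ │ ╶─┬───┐ │ ┌─┤
│↑ ← ↰│ │         │ │   │   │ │ │ │
├───╴ │ └─────────┴─┴─┐ ╵ ╷ │ │ ╵ │
│  A ↑│               │   │ │ │   │
│ ╶───┴─┬─────┬───┬─╴ ├─╴ ├─┘ ├─╴ │
│       │     │   │   │   │   │   │
├───┬─╴ │ ╷ ╷ ├─╴ │ ╶─┘ ╶─┤ ╶─┤ ┌─┤
│   │   │ │ │ │   │       │   │ │ │
│ ╶─┤ ╶─┤ │ │ ╵ ╷ └───┬───┴─╴ │ ╵ │
│   │   │ │ │   │     │       │   │
│ ╷ └─┐ └─┘ ├───┤ ┌───┘ ┌─────┴─┐ │
│ │   │     │   │ │     │       │ │
│ │ ┌─┴─────┘ ┌─┘ │ ╶───┼─┐ ╷ ╶─┘ │
│ │ │         │   │     │ │ │     │
│ │ ╵ ╷ ╶─────┘ ╶─┴───┐ ╵ │ └─────┤
│ │   │               │   │       │
└─┴───┴───────────────┴───┴───────┘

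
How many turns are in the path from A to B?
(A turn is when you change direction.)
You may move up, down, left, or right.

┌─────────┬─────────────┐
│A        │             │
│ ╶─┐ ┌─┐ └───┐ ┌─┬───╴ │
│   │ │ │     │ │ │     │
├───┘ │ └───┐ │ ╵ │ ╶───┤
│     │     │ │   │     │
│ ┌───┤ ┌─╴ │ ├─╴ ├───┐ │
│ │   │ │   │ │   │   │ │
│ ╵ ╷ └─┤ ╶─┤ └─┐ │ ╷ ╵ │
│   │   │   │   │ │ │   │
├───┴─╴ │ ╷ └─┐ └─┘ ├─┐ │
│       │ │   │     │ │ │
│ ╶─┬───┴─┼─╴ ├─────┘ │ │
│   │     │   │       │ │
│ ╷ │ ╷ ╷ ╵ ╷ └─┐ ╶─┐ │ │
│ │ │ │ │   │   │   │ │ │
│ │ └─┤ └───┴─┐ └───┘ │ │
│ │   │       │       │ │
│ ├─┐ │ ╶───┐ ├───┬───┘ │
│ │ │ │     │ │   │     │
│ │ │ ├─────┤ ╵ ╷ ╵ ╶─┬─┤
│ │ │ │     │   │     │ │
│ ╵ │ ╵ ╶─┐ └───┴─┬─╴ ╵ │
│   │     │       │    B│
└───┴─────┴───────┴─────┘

Directions: right, right, right, right, down, right, right, down, down, down, right, down, right, right, up, up, right, down, right, down, down, down, down, down, left, left, down, right, down, right
Number of turns: 16

Solution:

┌─────────┬─────────────┐
│A → → → ↓│             │
│ ╶─┐ ┌─┐ └───┐ ┌─┬───╴ │
│   │ │ │↳ → ↓│ │ │     │
├───┘ │ └───┐ │ ╵ │ ╶───┤
│     │     │↓│   │     │
│ ┌───┤ ┌─╴ │ ├─╴ ├───┐ │
│ │   │ │   │↓│   │↱ ↓│ │
│ ╵ ╷ └─┤ ╶─┤ └─┐ │ ╷ ╵ │
│   │   │   │↳ ↓│ │↑│↳ ↓│
├───┴─╴ │ ╷ └─┐ └─┘ ├─┐ │
│       │ │   │↳ → ↑│ │↓│
│ ╶─┬───┴─┼─╴ ├─────┘ │ │
│   │     │   │       │↓│
│ ╷ │ ╷ ╷ ╵ ╷ └─┐ ╶─┐ │ │
│ │ │ │ │   │   │   │ │↓│
│ │ └─┤ └───┴─┐ └───┘ │ │
│ │   │       │       │↓│
│ ├─┐ │ ╶───┐ ├───┬───┘ │
│ │ │ │     │ │   │↓ ← ↲│
│ │ │ ├─────┤ ╵ ╷ ╵ ╶─┬─┤
│ │ │ │     │   │  ↳ ↓│ │
│ ╵ │ ╵ ╶─┐ └───┴─┬─╴ ╵ │
│   │     │       │  ↳ B│
└───┴─────┴───────┴─────┘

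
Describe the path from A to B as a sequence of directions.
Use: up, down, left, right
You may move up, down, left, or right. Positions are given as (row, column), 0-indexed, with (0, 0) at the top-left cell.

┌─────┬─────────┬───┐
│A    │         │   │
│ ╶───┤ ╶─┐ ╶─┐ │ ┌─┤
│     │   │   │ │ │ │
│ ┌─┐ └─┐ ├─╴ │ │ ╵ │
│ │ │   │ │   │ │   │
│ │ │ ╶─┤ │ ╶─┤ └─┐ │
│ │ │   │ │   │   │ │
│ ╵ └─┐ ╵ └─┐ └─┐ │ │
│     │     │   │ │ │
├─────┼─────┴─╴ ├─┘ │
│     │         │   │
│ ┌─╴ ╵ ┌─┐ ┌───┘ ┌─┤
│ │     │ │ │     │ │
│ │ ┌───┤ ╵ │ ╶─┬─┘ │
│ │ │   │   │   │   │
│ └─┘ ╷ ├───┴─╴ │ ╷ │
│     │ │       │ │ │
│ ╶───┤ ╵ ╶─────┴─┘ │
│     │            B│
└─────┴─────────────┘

Finding the path and converting it to directions:
Path through cells: (0,0) → (1,0) → (1,1) → (1,2) → (2,2) → (3,2) → (3,3) → (4,3) → (4,4) → (3,4) → (2,4) → (1,4) → (1,3) → (0,3) → (0,4) → (0,5) → (1,5) → (1,6) → (2,6) → (2,5) → (3,5) → (3,6) → (4,6) → (4,7) → (5,7) → (5,6) → (5,5) → (5,4) → (5,3) → (6,3) → (6,2) → (5,2) → (5,1) → (5,0) → (6,0) → (7,0) → (8,0) → (8,1) → (8,2) → (7,2) → (7,3) → (8,3) → (9,3) → (9,4) → (9,5) → (9,6) → (9,7) → (9,8) → (9,9)
Directions: down, right, right, down, down, right, down, right, up, up, up, left, up, right, right, down, right, down, left, down, right, down, right, down, left, left, left, left, down, left, up, left, left, down, down, down, right, right, up, right, down, down, right, right, right, right, right, right

Solution:

┌─────┬─────────┬───┐
│A    │↱ → ↓    │   │
│ ╶───┤ ╶─┐ ╶─┐ │ ┌─┤
│↳ → ↓│↑ ↰│↳ ↓│ │ │ │
│ ┌─┐ └─┐ ├─╴ │ │ ╵ │
│ │ │↓  │↑│↓ ↲│ │   │
│ │ │ ╶─┤ │ ╶─┤ └─┐ │
│ │ │↳ ↓│↑│↳ ↓│   │ │
│ ╵ └─┐ ╵ └─┐ └─┐ │ │
│     │↳ ↑  │↳ ↓│ │ │
├─────┼─────┴─╴ ├─┘ │
│↓ ← ↰│↓ ← ← ← ↲│   │
│ ┌─╴ ╵ ┌─┐ ┌───┘ ┌─┤
│↓│  ↑ ↲│ │ │     │ │
│ │ ┌───┤ ╵ │ ╶─┬─┘ │
│↓│ │↱ ↓│   │   │   │
│ └─┘ ╷ ├───┴─╴ │ ╷ │
│↳ → ↑│↓│       │ │ │
│ ╶───┤ ╵ ╶─────┴─┘ │
│     │↳ → → → → → B│
└─────┴─────────────┘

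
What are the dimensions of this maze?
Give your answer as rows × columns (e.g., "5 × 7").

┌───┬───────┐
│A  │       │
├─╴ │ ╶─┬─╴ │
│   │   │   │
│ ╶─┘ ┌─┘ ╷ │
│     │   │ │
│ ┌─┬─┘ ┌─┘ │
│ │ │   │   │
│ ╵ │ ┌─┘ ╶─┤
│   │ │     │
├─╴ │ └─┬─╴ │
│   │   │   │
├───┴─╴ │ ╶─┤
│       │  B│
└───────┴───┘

Counting the maze dimensions:
Rows (vertical): 7
Columns (horizontal): 6
Dimensions: 7 × 6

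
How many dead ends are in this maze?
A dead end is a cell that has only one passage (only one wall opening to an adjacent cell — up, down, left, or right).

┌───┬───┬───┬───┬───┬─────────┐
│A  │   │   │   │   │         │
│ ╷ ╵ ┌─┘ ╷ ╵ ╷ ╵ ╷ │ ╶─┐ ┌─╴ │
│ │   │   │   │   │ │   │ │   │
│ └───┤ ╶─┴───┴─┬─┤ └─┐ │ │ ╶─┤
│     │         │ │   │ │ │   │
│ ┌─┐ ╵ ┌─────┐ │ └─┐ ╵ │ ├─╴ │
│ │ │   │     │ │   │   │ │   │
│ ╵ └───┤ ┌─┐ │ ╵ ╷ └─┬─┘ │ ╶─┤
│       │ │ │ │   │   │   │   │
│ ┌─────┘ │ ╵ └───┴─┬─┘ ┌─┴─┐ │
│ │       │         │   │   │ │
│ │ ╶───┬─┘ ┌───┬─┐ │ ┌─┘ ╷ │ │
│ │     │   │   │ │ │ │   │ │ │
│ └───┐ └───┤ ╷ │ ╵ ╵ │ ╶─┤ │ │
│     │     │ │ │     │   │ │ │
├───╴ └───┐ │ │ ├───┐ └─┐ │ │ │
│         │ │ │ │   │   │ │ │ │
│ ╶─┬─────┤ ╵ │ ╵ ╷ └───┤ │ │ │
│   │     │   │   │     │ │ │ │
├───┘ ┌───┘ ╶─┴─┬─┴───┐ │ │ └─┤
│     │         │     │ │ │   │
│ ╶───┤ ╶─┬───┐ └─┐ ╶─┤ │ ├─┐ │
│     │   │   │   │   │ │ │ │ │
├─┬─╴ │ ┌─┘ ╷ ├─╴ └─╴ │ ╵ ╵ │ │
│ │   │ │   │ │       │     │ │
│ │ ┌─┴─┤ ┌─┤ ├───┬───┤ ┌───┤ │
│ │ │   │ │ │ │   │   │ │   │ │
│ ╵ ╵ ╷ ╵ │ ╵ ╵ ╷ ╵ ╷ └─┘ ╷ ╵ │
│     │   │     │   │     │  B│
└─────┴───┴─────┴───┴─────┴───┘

Checking each cell for number of passages:

Dead ends found at positions:
  (0, 3)
  (2, 8)
  (3, 1)
  (4, 3)
  (4, 5)
  (4, 10)
  (6, 4)
  (6, 8)
  (8, 4)
  (8, 11)
  (9, 1)
  (9, 4)
  (9, 14)
  (10, 8)
  (10, 10)
  (11, 4)
  (11, 13)
  (12, 0)
  (12, 3)
  (12, 7)
  (13, 5)
  (13, 11)
Total dead ends: 22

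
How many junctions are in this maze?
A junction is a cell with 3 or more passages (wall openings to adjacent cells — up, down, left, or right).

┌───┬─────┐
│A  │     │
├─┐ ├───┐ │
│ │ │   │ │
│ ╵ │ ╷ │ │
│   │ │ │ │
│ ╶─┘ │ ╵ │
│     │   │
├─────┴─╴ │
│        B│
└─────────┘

Checking each cell for number of passages:

Junctions found (3+ passages):
  (2, 0): 3 passages
  (3, 4): 3 passages
Total junctions: 2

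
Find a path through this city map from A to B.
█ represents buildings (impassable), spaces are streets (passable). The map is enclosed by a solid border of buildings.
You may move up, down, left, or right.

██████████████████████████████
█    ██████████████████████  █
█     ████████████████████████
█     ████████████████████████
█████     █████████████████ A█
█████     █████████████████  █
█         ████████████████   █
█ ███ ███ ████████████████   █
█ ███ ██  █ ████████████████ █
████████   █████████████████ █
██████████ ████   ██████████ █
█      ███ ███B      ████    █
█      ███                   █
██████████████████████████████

Finding the shortest path from A to B:
Movement: cardinal only
Path length: 23 steps
Directions: down → down → down → down → down → down → down → down → left → left → left → left → left → left → left → left → up → left → left → left → left → left → left

Solution:

██████████████████████████████
█    ██████████████████████  █
█     ████████████████████████
█     ████████████████████████
█████     █████████████████ A█
█████     █████████████████ ↓█
█         ████████████████  ↓█
█ ███ ███ ████████████████  ↓█
█ ███ ██  █ ████████████████↓█
████████   █████████████████↓█
██████████ ████   ██████████↓█
█      ███ ███B←←←←←↰████   ↓█
█      ███          ↑←←←←←←←↲█
██████████████████████████████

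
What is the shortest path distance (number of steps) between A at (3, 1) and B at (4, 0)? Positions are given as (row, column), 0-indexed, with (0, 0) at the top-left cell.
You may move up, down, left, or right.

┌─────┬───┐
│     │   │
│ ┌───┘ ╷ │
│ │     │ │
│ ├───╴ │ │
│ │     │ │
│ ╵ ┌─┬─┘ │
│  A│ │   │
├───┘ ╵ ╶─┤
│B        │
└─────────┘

Finding path from (3, 1) to (4, 0):
Path: (3,1) → (2,1) → (2,2) → (2,3) → (1,3) → (0,3) → (0,4) → (1,4) → (2,4) → (3,4) → (3,3) → (4,3) → (4,2) → (4,1) → (4,0)
Distance: 14 steps

Solution:

┌─────┬───┐
│     │↱ ↓│
│ ┌───┘ ╷ │
│ │    ↑│↓│
│ ├───╴ │ │
│ │↱ → ↑│↓│
│ ╵ ┌─┬─┘ │
│  A│ │↓ ↲│
├───┘ ╵ ╶─┤
│B ← ← ↲  │
└─────────┘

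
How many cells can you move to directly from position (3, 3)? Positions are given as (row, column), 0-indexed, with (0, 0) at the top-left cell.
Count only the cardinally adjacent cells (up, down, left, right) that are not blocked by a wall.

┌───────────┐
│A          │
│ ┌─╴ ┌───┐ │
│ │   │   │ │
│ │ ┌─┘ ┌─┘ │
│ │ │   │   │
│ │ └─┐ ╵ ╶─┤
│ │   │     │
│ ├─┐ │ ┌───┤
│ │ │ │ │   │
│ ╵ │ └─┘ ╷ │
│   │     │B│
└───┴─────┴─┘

Checking passable neighbors of (3, 3):
Neighbors: (2, 3), (4, 3), (3, 4)
Count: 3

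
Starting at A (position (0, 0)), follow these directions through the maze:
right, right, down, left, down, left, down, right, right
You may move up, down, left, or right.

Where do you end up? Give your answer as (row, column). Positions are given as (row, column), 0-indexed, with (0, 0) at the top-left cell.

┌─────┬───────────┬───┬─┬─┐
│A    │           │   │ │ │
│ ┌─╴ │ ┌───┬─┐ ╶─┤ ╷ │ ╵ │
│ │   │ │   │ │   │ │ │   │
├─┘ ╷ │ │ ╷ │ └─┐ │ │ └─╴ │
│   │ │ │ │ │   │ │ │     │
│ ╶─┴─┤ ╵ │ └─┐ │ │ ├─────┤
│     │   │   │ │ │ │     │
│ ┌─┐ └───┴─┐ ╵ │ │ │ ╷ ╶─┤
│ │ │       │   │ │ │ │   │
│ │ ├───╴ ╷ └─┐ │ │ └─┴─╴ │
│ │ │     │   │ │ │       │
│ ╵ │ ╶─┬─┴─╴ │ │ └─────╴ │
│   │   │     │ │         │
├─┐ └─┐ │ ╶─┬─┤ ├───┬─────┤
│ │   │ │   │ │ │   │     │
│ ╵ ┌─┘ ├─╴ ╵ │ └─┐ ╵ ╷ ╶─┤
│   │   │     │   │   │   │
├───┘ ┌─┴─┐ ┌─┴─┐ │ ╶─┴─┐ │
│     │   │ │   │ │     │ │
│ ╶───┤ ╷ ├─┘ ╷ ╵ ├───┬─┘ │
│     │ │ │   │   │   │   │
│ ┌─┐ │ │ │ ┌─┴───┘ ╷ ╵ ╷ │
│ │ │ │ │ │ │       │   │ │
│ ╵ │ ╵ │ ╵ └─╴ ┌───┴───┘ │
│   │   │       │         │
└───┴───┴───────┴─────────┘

Following directions step by step:
Start: (0, 0)
  right: (0, 0) → (0, 1)
  right: (0, 1) → (0, 2)
  down: (0, 2) → (1, 2)
  left: (1, 2) → (1, 1)
  down: (1, 1) → (2, 1)
  left: (2, 1) → (2, 0)
  down: (2, 0) → (3, 0)
  right: (3, 0) → (3, 1)
  right: (3, 1) → (3, 2)
Final position: (3, 2)

Path taken:

┌─────┬───────────┬───┬─┬─┐
│A → ↓│           │   │ │ │
│ ┌─╴ │ ┌───┬─┐ ╶─┤ ╷ │ ╵ │
│ │↓ ↲│ │   │ │   │ │ │   │
├─┘ ╷ │ │ ╷ │ └─┐ │ │ └─╴ │
│↓ ↲│ │ │ │ │   │ │ │     │
│ ╶─┴─┤ ╵ │ └─┐ │ │ ├─────┤
│↳ → B│   │   │ │ │ │     │
│ ┌─┐ └───┴─┐ ╵ │ │ │ ╷ ╶─┤
│ │ │       │   │ │ │ │   │
│ │ ├───╴ ╷ └─┐ │ │ └─┴─╴ │
│ │ │     │   │ │ │       │
│ ╵ │ ╶─┬─┴─╴ │ │ └─────╴ │
│   │   │     │ │         │
├─┐ └─┐ │ ╶─┬─┤ ├───┬─────┤
│ │   │ │   │ │ │   │     │
│ ╵ ┌─┘ ├─╴ ╵ │ └─┐ ╵ ╷ ╶─┤
│   │   │     │   │   │   │
├───┘ ┌─┴─┐ ┌─┴─┐ │ ╶─┴─┐ │
│     │   │ │   │ │     │ │
│ ╶───┤ ╷ ├─┘ ╷ ╵ ├───┬─┘ │
│     │ │ │   │   │   │   │
│ ┌─┐ │ │ │ ┌─┴───┘ ╷ ╵ ╷ │
│ │ │ │ │ │ │       │   │ │
│ ╵ │ ╵ │ ╵ └─╴ ┌───┴───┘ │
│   │   │       │         │
└───┴───┴───────┴─────────┘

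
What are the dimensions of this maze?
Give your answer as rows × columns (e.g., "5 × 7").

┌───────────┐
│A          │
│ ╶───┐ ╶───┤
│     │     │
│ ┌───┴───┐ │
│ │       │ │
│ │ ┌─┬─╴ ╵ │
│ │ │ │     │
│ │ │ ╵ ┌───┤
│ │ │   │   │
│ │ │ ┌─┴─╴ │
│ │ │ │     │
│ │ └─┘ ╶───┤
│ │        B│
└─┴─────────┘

Counting the maze dimensions:
Rows (vertical): 7
Columns (horizontal): 6
Dimensions: 7 × 6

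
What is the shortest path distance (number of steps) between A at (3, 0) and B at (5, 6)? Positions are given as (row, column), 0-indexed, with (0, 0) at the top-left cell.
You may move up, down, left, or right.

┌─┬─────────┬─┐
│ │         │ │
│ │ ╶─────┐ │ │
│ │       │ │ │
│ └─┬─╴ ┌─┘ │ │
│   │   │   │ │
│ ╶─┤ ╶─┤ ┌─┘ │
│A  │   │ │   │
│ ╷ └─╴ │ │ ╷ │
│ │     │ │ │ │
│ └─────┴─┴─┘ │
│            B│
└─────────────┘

Finding path from (3, 0) to (5, 6):
Path: (3,0) → (4,0) → (5,0) → (5,1) → (5,2) → (5,3) → (5,4) → (5,5) → (5,6)
Distance: 8 steps

Solution:

┌─┬─────────┬─┐
│ │         │ │
│ │ ╶─────┐ │ │
│ │       │ │ │
│ └─┬─╴ ┌─┘ │ │
│   │   │   │ │
│ ╶─┤ ╶─┤ ┌─┘ │
│A  │   │ │   │
│ ╷ └─╴ │ │ ╷ │
│↓│     │ │ │ │
│ └─────┴─┴─┘ │
│↳ → → → → → B│
└─────────────┘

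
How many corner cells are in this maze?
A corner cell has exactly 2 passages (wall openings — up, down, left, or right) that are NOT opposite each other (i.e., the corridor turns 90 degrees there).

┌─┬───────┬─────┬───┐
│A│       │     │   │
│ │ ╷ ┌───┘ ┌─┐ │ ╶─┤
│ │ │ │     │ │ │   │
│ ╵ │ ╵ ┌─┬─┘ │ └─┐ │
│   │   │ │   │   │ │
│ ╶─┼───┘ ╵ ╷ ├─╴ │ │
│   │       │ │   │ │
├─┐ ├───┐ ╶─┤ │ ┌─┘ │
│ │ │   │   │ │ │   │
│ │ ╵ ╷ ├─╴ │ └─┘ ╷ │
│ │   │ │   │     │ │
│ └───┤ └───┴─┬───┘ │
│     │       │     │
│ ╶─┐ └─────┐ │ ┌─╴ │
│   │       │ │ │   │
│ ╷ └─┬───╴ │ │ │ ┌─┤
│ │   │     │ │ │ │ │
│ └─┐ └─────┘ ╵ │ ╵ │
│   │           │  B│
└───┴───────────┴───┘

Counting corner cells (2 non-opposite passages):
Total corners: 46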